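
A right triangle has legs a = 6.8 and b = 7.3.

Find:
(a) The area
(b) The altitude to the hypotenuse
(a) Area = ½ab = ½·6.8·7.3 = 24.82
(b) Hypotenuse c = √(6.8² + 7.3²) = √99.53 = 9.97647
    Area = ½·c·h_c  →  h_c = 2·Area/c = 2·24.82/9.97647 = 4.976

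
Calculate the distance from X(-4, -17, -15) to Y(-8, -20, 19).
d = √[(-4)² + (-3)² + (34)²] = √1181 = 34.37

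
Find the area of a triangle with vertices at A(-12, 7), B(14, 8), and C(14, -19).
Using the coordinate formula: Area = (1/2)|x₁(y₂-y₃) + x₂(y₃-y₁) + x₃(y₁-y₂)|
Area = (1/2)|(-12)(8-(-19)) + 14((-19)-7) + 14(7-8)|
Area = (1/2)|(-12)*27 + 14*(-26) + 14*(-1)|
Area = (1/2)|(-324) + (-364) + (-14)|
Area = (1/2)*702 = 351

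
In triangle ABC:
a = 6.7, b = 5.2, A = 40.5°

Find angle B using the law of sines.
sin(B)/b = sin(A)/a
sin(B) = b·sin(A)/a = 5.2·sin(40.5°)/6.7 = 0.504049
B = arcsin(0.504049) = 30.27°  (b ≤ a, so B ≤ A and the acute solution is unique)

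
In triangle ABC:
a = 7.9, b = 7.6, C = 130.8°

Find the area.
Using A = ½ab·sin(C):
A = ½·7.9·7.6·sin(130.8°) = ½·60.04·0.756995 = 22.72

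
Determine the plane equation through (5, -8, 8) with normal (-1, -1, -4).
d = n·P = (-1)(5) + (-1)(-8) + (-4)(8) = -29
Plane: -x - y - 4z = -29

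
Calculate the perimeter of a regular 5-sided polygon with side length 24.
Perimeter = number of sides * side length
Perimeter = 5 * 24
Perimeter = 120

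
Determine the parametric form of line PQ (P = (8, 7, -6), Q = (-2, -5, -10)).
Direction vector d = Q - P = (-10, -12, -4)
x = 8 - 10t, y = 7 - 12t, z = -6 - 4t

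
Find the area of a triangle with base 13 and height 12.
Area = (1/2) * base * height
Area = (1/2) * 13 * 12
Area = 78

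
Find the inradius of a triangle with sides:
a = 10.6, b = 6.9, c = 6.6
s = (a+b+c)/2 = (10.6+6.9+6.6)/2 = 12.05
Area = √(s(s-a)(s-b)(s-c)) = √(12.05·1.45·5.15·5.45) = 22.1452
r = Area/s = 22.1452/12.05 = 1.838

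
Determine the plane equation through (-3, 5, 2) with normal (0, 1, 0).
d = n·P = (0)(-3) + (1)(5) + (0)(2) = 5
Plane: y = 5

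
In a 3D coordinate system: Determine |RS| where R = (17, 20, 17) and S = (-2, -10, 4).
d = √[(-19)² + (-30)² + (-13)²] = √1430 = 37.82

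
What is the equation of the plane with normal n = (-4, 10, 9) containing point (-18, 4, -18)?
d = n·P = (-4)(-18) + (10)(4) + (9)(-18) = -50
Plane: -4x + 10y + 9z = -50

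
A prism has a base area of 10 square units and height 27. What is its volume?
Volume = base area * height
Volume = 10 * 27
Volume = 270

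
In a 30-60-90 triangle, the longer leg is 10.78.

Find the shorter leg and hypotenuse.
In a 30-60-90 triangle, sides are in ratio 1 : √3 : 2.
Long leg = short leg·√3  →  short leg = 10.78/√3 = 6.224
Hypotenuse = 2·(short leg) = 2·10.78/√3 = 12.45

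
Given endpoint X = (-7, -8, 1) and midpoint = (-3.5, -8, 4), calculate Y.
Y = (2×(-3.5) - (-7), 2×(-8) - (-8), 2×4 - 1) = (0, -8, 7)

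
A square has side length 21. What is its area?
Area = s²
Area = 21²
Area = 441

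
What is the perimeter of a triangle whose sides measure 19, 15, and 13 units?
Perimeter = sum of all sides
Perimeter = 19 + 15 + 13
Perimeter = 47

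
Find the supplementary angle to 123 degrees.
Supplementary angles sum to 180 degrees.
Other angle = 180 - 123
Other angle = 57 degrees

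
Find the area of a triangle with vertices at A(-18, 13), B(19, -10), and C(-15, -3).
Using the coordinate formula: Area = (1/2)|x₁(y₂-y₃) + x₂(y₃-y₁) + x₃(y₁-y₂)|
Area = (1/2)|(-18)((-10)-(-3)) + 19((-3)-13) + (-15)(13-(-10))|
Area = (1/2)|(-18)*(-7) + 19*(-16) + (-15)*23|
Area = (1/2)|126 + (-304) + (-345)|
Area = (1/2)*523 = 261.50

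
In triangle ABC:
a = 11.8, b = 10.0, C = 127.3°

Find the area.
Using A = ½ab·sin(C):
A = ½·11.8·10.0·sin(127.3°) = ½·118·0.795473 = 46.93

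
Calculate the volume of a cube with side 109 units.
Volume = s³
Volume = 109³
Volume = 1295029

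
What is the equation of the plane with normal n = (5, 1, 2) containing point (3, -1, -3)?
d = n·P = (5)(3) + (1)(-1) + (2)(-3) = 8
Plane: 5x + y + 2z = 8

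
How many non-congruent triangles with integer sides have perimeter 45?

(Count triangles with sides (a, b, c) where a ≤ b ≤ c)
With a ≤ b ≤ c and a + b + c = 45, the triangle inequality a + b > c gives c < 45/2, so c ≤ 22.
Iterate a from 1 to ⌊p/3⌋ = 15; for each a, b ranges from a to ⌊(p−a)/2⌋ with c = p − a − b, keeping only c ≥ b.
Triples: (1, 22, 22), (2, 21, 22), (3, 20, 22), …
Count = 48 triangles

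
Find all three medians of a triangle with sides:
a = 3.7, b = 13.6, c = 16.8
Using m_x = ½√(2y² + 2z² - x²):
m_a = ½√(2·13.6² + 2·16.8² - 3.7²) = ½√920.71 = 15.17
m_b = ½√(2·3.7² + 2·16.8² - 13.6²) = ½√406.9 = 10.09
m_c = ½√(2·3.7² + 2·13.6² - 16.8²) = ½√115.06 = 5.363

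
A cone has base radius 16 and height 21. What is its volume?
Volume = (1/3) * pi * r² * h
Volume = (1/3) * pi * 16² * 21
Volume = (1/3) * pi * 256 * 21
Volume = (1/3) * pi * 5376
Volume = 5629.73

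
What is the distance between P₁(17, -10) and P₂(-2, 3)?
Using the distance formula: d = sqrt((x₂-x₁)² + (y₂-y₁)²)
dx = (-2) - 17 = -19
dy = 3 - (-10) = 13
d = sqrt((-19)² + 13²) = sqrt(361 + 169) = sqrt(530) = 23.02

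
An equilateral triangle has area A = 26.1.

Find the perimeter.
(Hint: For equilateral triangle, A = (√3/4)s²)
A = (√3/4)s²  →  s² = 4A/√3 = 4·26.1/√3 = 60.2754
s = 7.76372
Perimeter = 3s = 23.29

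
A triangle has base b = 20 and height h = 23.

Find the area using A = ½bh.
A = ½·20·23 = 230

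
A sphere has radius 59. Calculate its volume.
Volume = (4/3) * pi * r³
Volume = (4/3) * pi * 59³
Volume = (4/3) * pi * 205379
Volume = 860289.54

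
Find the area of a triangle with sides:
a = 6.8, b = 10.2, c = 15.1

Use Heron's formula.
s = (a+b+c)/2 = (6.8+10.2+15.1)/2 = 16.05
A = √(s(s-a)(s-b)(s-c)) = √(16.05·9.25·5.85·0.95)
A = √825.08 = 28.72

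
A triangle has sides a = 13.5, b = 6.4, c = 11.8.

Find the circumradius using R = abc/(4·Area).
s = (a+b+c)/2 = 15.85
Area = √(s(s-a)(s-b)(s-c)) = √(15.85·2.35·9.45·4.05) = 37.7565
R = abc/(4·Area) = (13.5·6.4·11.8)/(4·37.7565) = 1019.52/151.026 = 6.751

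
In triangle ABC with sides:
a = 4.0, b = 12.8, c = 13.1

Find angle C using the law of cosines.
cos(C) = (a² + b² - c²)/(2ab)
cos(C) = (4.0² + 12.8² - 13.1²)/(2·4.0·12.8) = 8.23/102.4 = 0.080371
C = arccos(0.080371) = 85.39°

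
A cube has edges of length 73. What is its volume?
Volume = s³
Volume = 73³
Volume = 389017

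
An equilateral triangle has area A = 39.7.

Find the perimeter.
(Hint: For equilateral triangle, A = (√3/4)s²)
A = (√3/4)s²  →  s² = 4A/√3 = 4·39.7/√3 = 91.6832
s = 9.57514
Perimeter = 3s = 28.73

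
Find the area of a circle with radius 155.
Area = pi * r²
Area = pi * 155²
Area = pi * 24025
Area = 75476.76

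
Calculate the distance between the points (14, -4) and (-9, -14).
Using the distance formula: d = sqrt((x₂-x₁)² + (y₂-y₁)²)
dx = (-9) - 14 = -23
dy = (-14) - (-4) = -10
d = sqrt((-23)² + (-10)²) = sqrt(529 + 100) = sqrt(629) = 25.08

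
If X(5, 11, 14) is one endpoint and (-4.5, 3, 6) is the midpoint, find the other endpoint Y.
Y = (2×(-4.5) - 5, 2×3 - 11, 2×6 - 14) = (-14, -5, -2)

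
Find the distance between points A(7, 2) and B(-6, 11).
Using the distance formula: d = sqrt((x₂-x₁)² + (y₂-y₁)²)
dx = (-6) - 7 = -13
dy = 11 - 2 = 9
d = sqrt((-13)² + 9²) = sqrt(169 + 81) = sqrt(250) = 15.81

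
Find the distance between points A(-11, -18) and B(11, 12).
Using the distance formula: d = sqrt((x₂-x₁)² + (y₂-y₁)²)
dx = 11 - (-11) = 22
dy = 12 - (-18) = 30
d = sqrt(22² + 30²) = sqrt(484 + 900) = sqrt(1384) = 37.20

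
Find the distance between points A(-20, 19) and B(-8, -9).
Using the distance formula: d = sqrt((x₂-x₁)² + (y₂-y₁)²)
dx = (-8) - (-20) = 12
dy = (-9) - 19 = -28
d = sqrt(12² + (-28)²) = sqrt(144 + 784) = sqrt(928) = 30.46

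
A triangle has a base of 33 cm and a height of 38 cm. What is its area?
Area = (1/2) * base * height
Area = (1/2) * 33 * 38
Area = 627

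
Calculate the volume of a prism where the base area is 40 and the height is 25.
Volume = base area * height
Volume = 40 * 25
Volume = 1000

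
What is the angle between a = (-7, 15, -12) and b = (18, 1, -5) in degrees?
a·b = -51, |a|² = 418, |b|² = 350
cos θ = -51/√146300 ≈ -0.1333
θ ≈ 97.66°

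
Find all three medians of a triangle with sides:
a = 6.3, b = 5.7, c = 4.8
Using m_x = ½√(2y² + 2z² - x²):
m_a = ½√(2·5.7² + 2·4.8² - 6.3²) = ½√71.37 = 4.224
m_b = ½√(2·6.3² + 2·4.8² - 5.7²) = ½√92.97 = 4.821
m_c = ½√(2·6.3² + 2·5.7² - 4.8²) = ½√121.32 = 5.507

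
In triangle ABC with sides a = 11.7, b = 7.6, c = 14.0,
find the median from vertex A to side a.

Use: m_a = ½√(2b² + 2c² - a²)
m_a = ½√(2·7.6² + 2·14.0² - 11.7²)
m_a = ½√(115.52 + 392 - 136.89) = ½√370.63 = 9.626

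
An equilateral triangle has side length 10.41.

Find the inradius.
For an equilateral triangle, r = s/(2√3) where s is the side.
r = 10.41/(2√3) = 10.41/3.464102 = 3.005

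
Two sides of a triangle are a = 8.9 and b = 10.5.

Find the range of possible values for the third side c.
By the triangle inequality: |a - b| < c < a + b
|8.9 - 10.5| < c < 8.9 + 10.5
1.6 < c < 19.4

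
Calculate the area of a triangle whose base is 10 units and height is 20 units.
Area = (1/2) * base * height
Area = (1/2) * 10 * 20
Area = 100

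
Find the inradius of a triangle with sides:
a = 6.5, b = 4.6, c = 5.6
s = (a+b+c)/2 = (6.5+4.6+5.6)/2 = 8.35
Area = √(s(s-a)(s-b)(s-c)) = √(8.35·1.85·3.75·2.75) = 12.6215
r = Area/s = 12.6215/8.35 = 1.512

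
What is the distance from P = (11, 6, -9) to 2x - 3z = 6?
d = |2(11) + 0(6) + (-3)(-9) - (6)| / √(2² + 0² + (-3)²) = 43/√13 = 11.93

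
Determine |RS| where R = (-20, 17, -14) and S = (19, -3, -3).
d = √[(39)² + (-20)² + (11)²] = √2042 = 45.19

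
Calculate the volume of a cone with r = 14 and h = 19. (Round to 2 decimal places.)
Volume = (1/3) * pi * r² * h
Volume = (1/3) * pi * 14² * 19
Volume = (1/3) * pi * 196 * 19
Volume = (1/3) * pi * 3724
Volume = 3899.76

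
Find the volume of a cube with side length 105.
Volume = s³
Volume = 105³
Volume = 1157625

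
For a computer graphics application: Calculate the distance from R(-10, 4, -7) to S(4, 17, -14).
d = √[(14)² + (13)² + (-7)²] = √414 = 20.35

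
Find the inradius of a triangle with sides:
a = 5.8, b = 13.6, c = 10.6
s = (a+b+c)/2 = (5.8+13.6+10.6)/2 = 15
Area = √(s(s-a)(s-b)(s-c)) = √(15·9.2·1.4·4.4) = 29.1561
r = Area/s = 29.1561/15 = 1.944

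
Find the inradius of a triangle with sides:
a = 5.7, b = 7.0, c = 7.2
s = (a+b+c)/2 = (5.7+7.0+7.2)/2 = 9.95
Area = √(s(s-a)(s-b)(s-c)) = √(9.95·4.25·2.95·2.75) = 18.5218
r = Area/s = 18.5218/9.95 = 1.861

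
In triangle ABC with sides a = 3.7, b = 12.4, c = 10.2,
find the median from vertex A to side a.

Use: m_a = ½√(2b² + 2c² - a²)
m_a = ½√(2·12.4² + 2·10.2² - 3.7²)
m_a = ½√(307.52 + 208.08 - 13.69) = ½√501.91 = 11.2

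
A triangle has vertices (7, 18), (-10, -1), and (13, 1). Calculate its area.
Using the coordinate formula: Area = (1/2)|x₁(y₂-y₃) + x₂(y₃-y₁) + x₃(y₁-y₂)|
Area = (1/2)|7((-1)-1) + (-10)(1-18) + 13(18-(-1))|
Area = (1/2)|7*(-2) + (-10)*(-17) + 13*19|
Area = (1/2)|(-14) + 170 + 247|
Area = (1/2)*403 = 201.50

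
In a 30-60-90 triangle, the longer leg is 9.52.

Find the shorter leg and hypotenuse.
In a 30-60-90 triangle, sides are in ratio 1 : √3 : 2.
Long leg = short leg·√3  →  short leg = 9.52/√3 = 5.496
Hypotenuse = 2·(short leg) = 2·9.52/√3 = 10.99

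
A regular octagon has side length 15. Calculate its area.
For a regular 8-gon with side length s = 15:
Apothem a = s / (2*tan(pi/8)) = 15 / (2*tan(pi/8)) ≈ 18.1066
Perimeter P = 8 * 15 = 120
Area = (1/2) * P * a = (1/2) * 120 * 18.1066 = 1086.40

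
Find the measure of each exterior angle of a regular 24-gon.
Exterior angle of a regular n-gon = 360/n
Exterior angle = 360/24
Exterior angle = 15 degrees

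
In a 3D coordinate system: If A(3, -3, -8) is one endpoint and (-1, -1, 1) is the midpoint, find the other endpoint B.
B = (2×(-1) - 3, 2×(-1) - (-3), 2×1 - (-8)) = (-5, 1, 10)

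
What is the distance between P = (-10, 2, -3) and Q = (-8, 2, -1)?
d = √[(2)² + (0)² + (2)²] = √8 = 2.828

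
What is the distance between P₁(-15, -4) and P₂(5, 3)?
Using the distance formula: d = sqrt((x₂-x₁)² + (y₂-y₁)²)
dx = 5 - (-15) = 20
dy = 3 - (-4) = 7
d = sqrt(20² + 7²) = sqrt(400 + 49) = sqrt(449) = 21.19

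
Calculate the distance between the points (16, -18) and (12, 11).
Using the distance formula: d = sqrt((x₂-x₁)² + (y₂-y₁)²)
dx = 12 - 16 = -4
dy = 11 - (-18) = 29
d = sqrt((-4)² + 29²) = sqrt(16 + 841) = sqrt(857) = 29.27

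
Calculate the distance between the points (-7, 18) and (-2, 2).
Using the distance formula: d = sqrt((x₂-x₁)² + (y₂-y₁)²)
dx = (-2) - (-7) = 5
dy = 2 - 18 = -16
d = sqrt(5² + (-16)²) = sqrt(25 + 256) = sqrt(281) = 16.76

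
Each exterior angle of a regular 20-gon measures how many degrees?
Exterior angle of a regular n-gon = 360/n
Exterior angle = 360/20
Exterior angle = 18 degrees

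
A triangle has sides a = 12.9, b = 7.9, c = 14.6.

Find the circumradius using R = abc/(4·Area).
s = (a+b+c)/2 = 17.7
Area = √(s(s-a)(s-b)(s-c)) = √(17.7·4.8·9.8·3.1) = 50.8044
R = abc/(4·Area) = (12.9·7.9·14.6)/(4·50.8044) = 1487.886/203.2176 = 7.322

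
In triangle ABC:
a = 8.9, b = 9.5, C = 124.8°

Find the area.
Using A = ½ab·sin(C):
A = ½·8.9·9.5·sin(124.8°) = ½·84.55·0.821149 = 34.71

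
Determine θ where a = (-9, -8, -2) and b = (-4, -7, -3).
a·b = 98, |a|² = 149, |b|² = 74
cos θ = 98/√11026 ≈ 0.9333
θ ≈ 21.05°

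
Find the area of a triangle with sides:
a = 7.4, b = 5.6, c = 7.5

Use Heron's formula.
s = (a+b+c)/2 = (7.4+5.6+7.5)/2 = 10.25
A = √(s(s-a)(s-b)(s-c)) = √(10.25·2.85·4.65·2.75)
A = √373.555 = 19.33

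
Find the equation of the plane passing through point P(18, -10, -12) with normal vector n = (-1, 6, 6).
d = n·P = (-1)(18) + (6)(-10) + (6)(-12) = -150
Plane: -x + 6y + 6z = -150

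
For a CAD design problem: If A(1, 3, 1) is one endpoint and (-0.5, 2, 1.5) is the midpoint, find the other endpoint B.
B = (2×(-0.5) - 1, 2×2 - 3, 2×1.5 - 1) = (-2, 1, 2)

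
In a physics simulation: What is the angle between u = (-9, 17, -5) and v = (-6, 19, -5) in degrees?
u·v = 402, |u|² = 395, |v|² = 422
cos θ = 402/√166690 ≈ 0.9846
θ ≈ 10.06°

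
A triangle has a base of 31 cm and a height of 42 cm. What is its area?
Area = (1/2) * base * height
Area = (1/2) * 31 * 42
Area = 651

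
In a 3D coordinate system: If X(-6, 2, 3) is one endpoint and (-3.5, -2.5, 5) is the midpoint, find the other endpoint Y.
Y = (2×(-3.5) - (-6), 2×(-2.5) - 2, 2×5 - 3) = (-1, -7, 7)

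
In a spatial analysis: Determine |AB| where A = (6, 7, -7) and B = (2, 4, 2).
d = √[(-4)² + (-3)² + (9)²] = √106 = 10.3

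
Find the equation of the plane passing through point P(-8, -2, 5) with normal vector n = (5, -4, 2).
d = n·P = (5)(-8) + (-4)(-2) + (2)(5) = -22
Plane: 5x - 4y + 2z = -22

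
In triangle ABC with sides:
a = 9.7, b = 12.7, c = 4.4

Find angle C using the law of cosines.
cos(C) = (a² + b² - c²)/(2ab)
cos(C) = (9.7² + 12.7² - 4.4²)/(2·9.7·12.7) = 236.02/246.38 = 0.957951
C = arccos(0.957951) = 16.67°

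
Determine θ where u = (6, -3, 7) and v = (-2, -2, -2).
u·v = -20, |u|² = 94, |v|² = 12
cos θ = -20/√1128 ≈ -0.5955
θ ≈ 126.5°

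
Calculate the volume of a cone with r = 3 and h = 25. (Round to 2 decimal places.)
Volume = (1/3) * pi * r² * h
Volume = (1/3) * pi * 3² * 25
Volume = (1/3) * pi * 9 * 25
Volume = (1/3) * pi * 225
Volume = 235.62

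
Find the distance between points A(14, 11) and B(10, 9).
Using the distance formula: d = sqrt((x₂-x₁)² + (y₂-y₁)²)
dx = 10 - 14 = -4
dy = 9 - 11 = -2
d = sqrt((-4)² + (-2)²) = sqrt(16 + 4) = sqrt(20) = 4.47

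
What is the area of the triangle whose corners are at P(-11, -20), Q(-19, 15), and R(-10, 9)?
Using the coordinate formula: Area = (1/2)|x₁(y₂-y₃) + x₂(y₃-y₁) + x₃(y₁-y₂)|
Area = (1/2)|(-11)(15-9) + (-19)(9-(-20)) + (-10)((-20)-15)|
Area = (1/2)|(-11)*6 + (-19)*29 + (-10)*(-35)|
Area = (1/2)|(-66) + (-551) + 350|
Area = (1/2)*267 = 133.50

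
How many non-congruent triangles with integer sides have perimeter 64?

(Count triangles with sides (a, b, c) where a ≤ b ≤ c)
With a ≤ b ≤ c and a + b + c = 64, the triangle inequality a + b > c gives c < 64/2, so c ≤ 31.
Iterate a from 1 to ⌊p/3⌋ = 21; for each a, b ranges from a to ⌊(p−a)/2⌋ with c = p − a − b, keeping only c ≥ b.
Triples: (2, 31, 31), (3, 30, 31), (4, 29, 31), …
Count = 85 triangles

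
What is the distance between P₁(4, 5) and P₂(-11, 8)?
Using the distance formula: d = sqrt((x₂-x₁)² + (y₂-y₁)²)
dx = (-11) - 4 = -15
dy = 8 - 5 = 3
d = sqrt((-15)² + 3²) = sqrt(225 + 9) = sqrt(234) = 15.30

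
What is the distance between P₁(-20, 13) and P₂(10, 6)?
Using the distance formula: d = sqrt((x₂-x₁)² + (y₂-y₁)²)
dx = 10 - (-20) = 30
dy = 6 - 13 = -7
d = sqrt(30² + (-7)²) = sqrt(900 + 49) = sqrt(949) = 30.81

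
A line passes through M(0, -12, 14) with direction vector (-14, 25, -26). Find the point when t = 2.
P(2) = (0 + (-14)(2), -12 + 25(2), 14 + (-26)(2)) = (-28, 38, -38)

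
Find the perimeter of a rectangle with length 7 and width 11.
Perimeter = 2 * (length + width)
Perimeter = 2 * (7 + 11)
Perimeter = 2 * 18
Perimeter = 36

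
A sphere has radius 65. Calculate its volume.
Volume = (4/3) * pi * r³
Volume = (4/3) * pi * 65³
Volume = (4/3) * pi * 274625
Volume = 1150346.51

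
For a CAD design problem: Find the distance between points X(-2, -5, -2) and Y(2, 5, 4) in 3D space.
d = √[(4)² + (10)² + (6)²] = √152 = 12.33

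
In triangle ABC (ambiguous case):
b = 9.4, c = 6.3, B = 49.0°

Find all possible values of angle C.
sin(C)/c = sin(B)/b  →  sin(C) = c·sin(B)/b = 6.3·sin(49.0°)/9.4 = 0.505816
C₁ = arcsin(0.505816) = 30.39°,  C₂ = 180° - C₁ = 149.61°
Check C₂: A = 180° - 49.0° - 149.61° = -18.61° ≤ 0, rejected
C = 30.39° (one solution)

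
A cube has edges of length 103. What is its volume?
Volume = s³
Volume = 103³
Volume = 1092727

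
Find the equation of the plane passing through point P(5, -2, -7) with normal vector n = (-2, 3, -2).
d = n·P = (-2)(5) + (3)(-2) + (-2)(-7) = -2
Plane: -2x + 3y - 2z = -2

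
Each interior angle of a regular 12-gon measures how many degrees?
Interior angle of a regular n-gon = (n-2)*180/n
Interior angle = (12-2)*180/12
Interior angle = 10*180/12
Interior angle = 1800/12
Interior angle = 150 degrees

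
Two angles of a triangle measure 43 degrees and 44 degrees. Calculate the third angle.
Sum of angles in a triangle = 180 degrees
Third angle = 180 - 43 - 44
Third angle = 93 degrees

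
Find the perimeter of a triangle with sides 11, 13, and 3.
Perimeter = sum of all sides
Perimeter = 11 + 13 + 3
Perimeter = 27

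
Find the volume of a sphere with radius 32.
Volume = (4/3) * pi * r³
Volume = (4/3) * pi * 32³
Volume = (4/3) * pi * 32768
Volume = 137258.28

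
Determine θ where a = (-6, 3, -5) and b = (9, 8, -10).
a·b = 20, |a|² = 70, |b|² = 245
cos θ = 20/√17150 ≈ 0.1527
θ ≈ 81.22°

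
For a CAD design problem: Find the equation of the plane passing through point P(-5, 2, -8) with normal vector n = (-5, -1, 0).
d = n·P = (-5)(-5) + (-1)(2) + (0)(-8) = 23
Plane: -5x - y = 23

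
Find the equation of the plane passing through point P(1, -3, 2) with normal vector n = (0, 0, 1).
d = n·P = (0)(1) + (0)(-3) + (1)(2) = 2
Plane: z = 2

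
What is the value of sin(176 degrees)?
sin(176 degrees) = 0.0698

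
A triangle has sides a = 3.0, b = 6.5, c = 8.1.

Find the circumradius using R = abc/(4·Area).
s = (a+b+c)/2 = 8.8
Area = √(s(s-a)(s-b)(s-c)) = √(8.8·5.8·2.3·0.7) = 9.06501
R = abc/(4·Area) = (3.0·6.5·8.1)/(4·9.06501) = 157.95/36.26004 = 4.356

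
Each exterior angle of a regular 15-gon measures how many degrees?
Exterior angle of a regular n-gon = 360/n
Exterior angle = 360/15
Exterior angle = 24 degrees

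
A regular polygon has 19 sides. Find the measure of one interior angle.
Interior angle of a regular n-gon = (n-2)*180/n
Interior angle = (19-2)*180/19
Interior angle = 17*180/19
Interior angle = 3060/19
Interior angle = 161.05 degrees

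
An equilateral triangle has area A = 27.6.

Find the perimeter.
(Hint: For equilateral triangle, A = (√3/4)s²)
A = (√3/4)s²  →  s² = 4A/√3 = 4·27.6/√3 = 63.7395
s = 7.9837
Perimeter = 3s = 23.95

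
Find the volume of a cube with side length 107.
Volume = s³
Volume = 107³
Volume = 1225043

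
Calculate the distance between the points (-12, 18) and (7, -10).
Using the distance formula: d = sqrt((x₂-x₁)² + (y₂-y₁)²)
dx = 7 - (-12) = 19
dy = (-10) - 18 = -28
d = sqrt(19² + (-28)²) = sqrt(361 + 784) = sqrt(1145) = 33.84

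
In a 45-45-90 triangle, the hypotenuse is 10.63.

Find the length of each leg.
In a 45-45-90 triangle, hypotenuse = leg·√2  →  leg = hypotenuse/√2
leg = 10.63/√2 = 7.517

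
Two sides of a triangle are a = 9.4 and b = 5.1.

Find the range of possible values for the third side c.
By the triangle inequality: |a - b| < c < a + b
|9.4 - 5.1| < c < 9.4 + 5.1
4.3 < c < 14.5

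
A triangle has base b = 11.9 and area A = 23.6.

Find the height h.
A = ½bh  →  h = 2A/b
h = 2·23.6/11.9 = 3.966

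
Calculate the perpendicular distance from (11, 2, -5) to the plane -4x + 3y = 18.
d = |(-4)(11) + 3(2) + 0(-5) - (18)| / √((-4)² + 3² + 0²) = 56/√25 = 11.2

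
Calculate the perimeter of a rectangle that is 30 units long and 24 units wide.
Perimeter = 2 * (length + width)
Perimeter = 2 * (30 + 24)
Perimeter = 2 * 54
Perimeter = 108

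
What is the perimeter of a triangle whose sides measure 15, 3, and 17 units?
Perimeter = sum of all sides
Perimeter = 15 + 3 + 17
Perimeter = 35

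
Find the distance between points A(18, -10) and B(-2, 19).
Using the distance formula: d = sqrt((x₂-x₁)² + (y₂-y₁)²)
dx = (-2) - 18 = -20
dy = 19 - (-10) = 29
d = sqrt((-20)² + 29²) = sqrt(400 + 841) = sqrt(1241) = 35.23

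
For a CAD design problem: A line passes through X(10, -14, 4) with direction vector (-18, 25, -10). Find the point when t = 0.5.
P(0.5) = (10 + (-18)(0.5), -14 + 25(0.5), 4 + (-10)(0.5)) = (1, -1.5, -1)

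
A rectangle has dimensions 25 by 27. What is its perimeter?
Perimeter = 2 * (length + width)
Perimeter = 2 * (25 + 27)
Perimeter = 2 * 52
Perimeter = 104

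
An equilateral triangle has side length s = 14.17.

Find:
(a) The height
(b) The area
(a) Height h = s·√3/2 = 14.17·√3/2 = 12.27
(b) Area = (√3/4)·s² = (√3/4)·14.17² = (√3/4)·200.789 = 86.94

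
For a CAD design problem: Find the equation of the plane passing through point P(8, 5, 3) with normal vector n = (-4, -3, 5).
d = n·P = (-4)(8) + (-3)(5) + (5)(3) = -32
Plane: -4x - 3y + 5z = -32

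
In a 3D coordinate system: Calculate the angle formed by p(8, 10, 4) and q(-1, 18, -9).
p·q = 136, |p|² = 180, |q|² = 406
cos θ = 136/√73080 ≈ 0.5031
θ ≈ 59.8°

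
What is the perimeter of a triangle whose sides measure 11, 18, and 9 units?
Perimeter = sum of all sides
Perimeter = 11 + 18 + 9
Perimeter = 38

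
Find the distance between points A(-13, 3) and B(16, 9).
Using the distance formula: d = sqrt((x₂-x₁)² + (y₂-y₁)²)
dx = 16 - (-13) = 29
dy = 9 - 3 = 6
d = sqrt(29² + 6²) = sqrt(841 + 36) = sqrt(877) = 29.61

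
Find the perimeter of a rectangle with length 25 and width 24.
Perimeter = 2 * (length + width)
Perimeter = 2 * (25 + 24)
Perimeter = 2 * 49
Perimeter = 98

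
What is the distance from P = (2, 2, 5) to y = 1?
d = |0(2) + 1(2) + 0(5) - (1)| / √(0² + 1² + 0²) = 1/√1 = 1.0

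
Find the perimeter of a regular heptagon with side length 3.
Perimeter = number of sides * side length
Perimeter = 7 * 3
Perimeter = 21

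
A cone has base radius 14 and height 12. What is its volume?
Volume = (1/3) * pi * r² * h
Volume = (1/3) * pi * 14² * 12
Volume = (1/3) * pi * 196 * 12
Volume = (1/3) * pi * 2352
Volume = 2463.01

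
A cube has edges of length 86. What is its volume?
Volume = s³
Volume = 86³
Volume = 636056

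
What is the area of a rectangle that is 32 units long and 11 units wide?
Area = length * width
Area = 32 * 11
Area = 352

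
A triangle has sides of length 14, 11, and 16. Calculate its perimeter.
Perimeter = sum of all sides
Perimeter = 14 + 11 + 16
Perimeter = 41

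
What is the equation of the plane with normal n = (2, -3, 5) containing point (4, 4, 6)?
d = n·P = (2)(4) + (-3)(4) + (5)(6) = 26
Plane: 2x - 3y + 5z = 26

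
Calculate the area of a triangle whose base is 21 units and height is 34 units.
Area = (1/2) * base * height
Area = (1/2) * 21 * 34
Area = 357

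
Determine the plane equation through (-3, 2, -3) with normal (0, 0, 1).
d = n·P = (0)(-3) + (0)(2) + (1)(-3) = -3
Plane: z = -3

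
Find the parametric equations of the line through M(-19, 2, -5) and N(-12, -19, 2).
Direction vector d = N - M = (7, -21, 7)
x = -19 + 7t, y = 2 - 21t, z = -5 + 7t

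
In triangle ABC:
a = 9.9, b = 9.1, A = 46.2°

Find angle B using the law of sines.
sin(B)/b = sin(A)/a
sin(B) = b·sin(A)/a = 9.1·sin(46.2°)/9.9 = 0.663436
B = arcsin(0.663436) = 41.56°  (b ≤ a, so B ≤ A and the acute solution is unique)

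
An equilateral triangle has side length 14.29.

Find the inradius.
For an equilateral triangle, r = s/(2√3) where s is the side.
r = 14.29/(2√3) = 14.29/3.464102 = 4.125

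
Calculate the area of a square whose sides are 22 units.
Area = s²
Area = 22²
Area = 484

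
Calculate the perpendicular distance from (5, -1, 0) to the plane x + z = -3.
d = |1(5) + 0(-1) + 1(0) - (-3)| / √(1² + 0² + 1²) = 8/√2 = 5.657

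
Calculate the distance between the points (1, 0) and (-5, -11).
Using the distance formula: d = sqrt((x₂-x₁)² + (y₂-y₁)²)
dx = (-5) - 1 = -6
dy = (-11) - 0 = -11
d = sqrt((-6)² + (-11)²) = sqrt(36 + 121) = sqrt(157) = 12.53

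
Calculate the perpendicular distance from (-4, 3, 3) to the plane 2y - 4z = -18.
d = |0(-4) + 2(3) + (-4)(3) - (-18)| / √(0² + 2² + (-4)²) = 12/√20 = 2.683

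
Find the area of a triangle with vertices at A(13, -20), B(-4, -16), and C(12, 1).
Using the coordinate formula: Area = (1/2)|x₁(y₂-y₃) + x₂(y₃-y₁) + x₃(y₁-y₂)|
Area = (1/2)|13((-16)-1) + (-4)(1-(-20)) + 12((-20)-(-16))|
Area = (1/2)|13*(-17) + (-4)*21 + 12*(-4)|
Area = (1/2)|(-221) + (-84) + (-48)|
Area = (1/2)*353 = 176.50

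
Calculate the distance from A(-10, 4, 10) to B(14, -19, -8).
d = √[(24)² + (-23)² + (-18)²] = √1429 = 37.8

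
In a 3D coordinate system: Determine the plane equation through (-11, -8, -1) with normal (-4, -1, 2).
d = n·P = (-4)(-11) + (-1)(-8) + (2)(-1) = 50
Plane: -4x - y + 2z = 50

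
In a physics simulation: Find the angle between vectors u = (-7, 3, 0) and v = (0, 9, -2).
u·v = 27, |u|² = 58, |v|² = 85
cos θ = 27/√4930 ≈ 0.3845
θ ≈ 67.38°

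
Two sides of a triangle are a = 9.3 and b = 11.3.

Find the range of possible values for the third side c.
By the triangle inequality: |a - b| < c < a + b
|9.3 - 11.3| < c < 9.3 + 11.3
2 < c < 20.6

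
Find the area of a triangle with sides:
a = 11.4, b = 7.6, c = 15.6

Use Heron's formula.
s = (a+b+c)/2 = (11.4+7.6+15.6)/2 = 17.3
A = √(s(s-a)(s-b)(s-c)) = √(17.3·5.9·9.7·1.7)
A = √1683.13 = 41.03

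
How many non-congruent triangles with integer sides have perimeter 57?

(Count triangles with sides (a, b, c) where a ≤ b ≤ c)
With a ≤ b ≤ c and a + b + c = 57, the triangle inequality a + b > c gives c < 57/2, so c ≤ 28.
Iterate a from 1 to ⌊p/3⌋ = 19; for each a, b ranges from a to ⌊(p−a)/2⌋ with c = p − a − b, keeping only c ≥ b.
Triples: (1, 28, 28), (2, 27, 28), (3, 26, 28), …
Count = 75 triangles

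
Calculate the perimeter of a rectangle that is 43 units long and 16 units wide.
Perimeter = 2 * (length + width)
Perimeter = 2 * (43 + 16)
Perimeter = 2 * 59
Perimeter = 118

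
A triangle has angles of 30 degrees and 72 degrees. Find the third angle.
Sum of angles in a triangle = 180 degrees
Third angle = 180 - 30 - 72
Third angle = 78 degrees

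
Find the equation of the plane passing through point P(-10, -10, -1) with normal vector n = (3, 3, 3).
d = n·P = (3)(-10) + (3)(-10) + (3)(-1) = -63
Plane: 3x + 3y + 3z = -63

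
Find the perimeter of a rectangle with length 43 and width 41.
Perimeter = 2 * (length + width)
Perimeter = 2 * (43 + 41)
Perimeter = 2 * 84
Perimeter = 168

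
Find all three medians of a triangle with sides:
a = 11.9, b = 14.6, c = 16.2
Using m_x = ½√(2y² + 2z² - x²):
m_a = ½√(2·14.6² + 2·16.2² - 11.9²) = ½√809.59 = 14.23
m_b = ½√(2·11.9² + 2·16.2² - 14.6²) = ½√594.94 = 12.2
m_c = ½√(2·11.9² + 2·14.6² - 16.2²) = ½√447.1 = 10.57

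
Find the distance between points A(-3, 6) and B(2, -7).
Using the distance formula: d = sqrt((x₂-x₁)² + (y₂-y₁)²)
dx = 2 - (-3) = 5
dy = (-7) - 6 = -13
d = sqrt(5² + (-13)²) = sqrt(25 + 169) = sqrt(194) = 13.93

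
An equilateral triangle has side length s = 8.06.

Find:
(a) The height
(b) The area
(a) Height h = s·√3/2 = 8.06·√3/2 = 6.98
(b) Area = (√3/4)·s² = (√3/4)·8.06² = (√3/4)·64.9636 = 28.13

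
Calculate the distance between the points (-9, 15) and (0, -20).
Using the distance formula: d = sqrt((x₂-x₁)² + (y₂-y₁)²)
dx = 0 - (-9) = 9
dy = (-20) - 15 = -35
d = sqrt(9² + (-35)²) = sqrt(81 + 1225) = sqrt(1306) = 36.14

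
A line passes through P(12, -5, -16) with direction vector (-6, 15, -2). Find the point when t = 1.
P(1) = (12 + (-6)(1), -5 + 15(1), -16 + (-2)(1)) = (6, 10, -18)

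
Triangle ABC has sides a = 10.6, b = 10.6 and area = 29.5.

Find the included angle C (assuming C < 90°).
Area = ½ab·sin(C)  →  sin(C) = 2·Area/(ab)
sin(C) = 2·29.5/(10.6·10.6) = 0.525098
C = arcsin(0.525098) = 31.67°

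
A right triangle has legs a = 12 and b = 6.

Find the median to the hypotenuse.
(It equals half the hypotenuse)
Hypotenuse c = √(12² + 6²) = √180 = 13.4164
Median to hypotenuse = c/2 = 6.708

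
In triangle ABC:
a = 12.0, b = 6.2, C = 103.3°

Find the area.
Using A = ½ab·sin(C):
A = ½·12.0·6.2·sin(103.3°) = ½·74.4·0.973179 = 36.2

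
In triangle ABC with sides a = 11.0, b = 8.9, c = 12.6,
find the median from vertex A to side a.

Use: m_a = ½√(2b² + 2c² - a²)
m_a = ½√(2·8.9² + 2·12.6² - 11.0²)
m_a = ½√(158.42 + 317.52 - 121) = ½√354.94 = 9.42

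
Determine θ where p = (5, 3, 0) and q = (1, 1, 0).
p·q = 8, |p|² = 34, |q|² = 2
cos θ = 8/√68 ≈ 0.9701
θ ≈ 14.04°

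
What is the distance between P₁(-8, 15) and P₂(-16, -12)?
Using the distance formula: d = sqrt((x₂-x₁)² + (y₂-y₁)²)
dx = (-16) - (-8) = -8
dy = (-12) - 15 = -27
d = sqrt((-8)² + (-27)²) = sqrt(64 + 729) = sqrt(793) = 28.16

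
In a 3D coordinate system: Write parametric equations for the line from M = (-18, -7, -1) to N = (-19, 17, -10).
Direction vector d = N - M = (-1, 24, -9)
x = -18 - t, y = -7 + 24t, z = -1 - 9t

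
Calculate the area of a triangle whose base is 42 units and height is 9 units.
Area = (1/2) * base * height
Area = (1/2) * 42 * 9
Area = 189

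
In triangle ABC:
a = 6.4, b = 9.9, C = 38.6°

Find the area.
Using A = ½ab·sin(C):
A = ½·6.4·9.9·sin(38.6°) = ½·63.36·0.623880 = 19.76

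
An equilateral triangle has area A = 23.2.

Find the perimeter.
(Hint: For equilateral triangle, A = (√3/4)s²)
A = (√3/4)s²  →  s² = 4A/√3 = 4·23.2/√3 = 53.5781
s = 7.31971
Perimeter = 3s = 21.96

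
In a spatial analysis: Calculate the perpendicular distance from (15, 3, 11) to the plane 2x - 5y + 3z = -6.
d = |2(15) + (-5)(3) + 3(11) - (-6)| / √(2² + (-5)² + 3²) = 54/√38 = 8.76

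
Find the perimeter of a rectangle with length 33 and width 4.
Perimeter = 2 * (length + width)
Perimeter = 2 * (33 + 4)
Perimeter = 2 * 37
Perimeter = 74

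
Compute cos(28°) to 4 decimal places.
cos(28 degrees) = 0.8829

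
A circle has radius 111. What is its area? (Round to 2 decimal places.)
Area = pi * r²
Area = pi * 111²
Area = pi * 12321
Area = 38707.56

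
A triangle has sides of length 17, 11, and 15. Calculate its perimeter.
Perimeter = sum of all sides
Perimeter = 17 + 11 + 15
Perimeter = 43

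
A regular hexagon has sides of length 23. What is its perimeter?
Perimeter = number of sides * side length
Perimeter = 6 * 23
Perimeter = 138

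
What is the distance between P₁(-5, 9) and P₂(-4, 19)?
Using the distance formula: d = sqrt((x₂-x₁)² + (y₂-y₁)²)
dx = (-4) - (-5) = 1
dy = 19 - 9 = 10
d = sqrt(1² + 10²) = sqrt(1 + 100) = sqrt(101) = 10.05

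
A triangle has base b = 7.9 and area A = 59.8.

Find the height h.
A = ½bh  →  h = 2A/b
h = 2·59.8/7.9 = 15.14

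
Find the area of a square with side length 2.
Area = s²
Area = 2²
Area = 4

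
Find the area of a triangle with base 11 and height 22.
Area = (1/2) * base * height
Area = (1/2) * 11 * 22
Area = 121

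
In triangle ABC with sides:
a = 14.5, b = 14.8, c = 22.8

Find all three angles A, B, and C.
By the law of cosines:
cos(A) = (b² + c² - a²)/(2bc) = 0.783295  →  A = 38.44°
cos(B) = (a² + c² - b²)/(2ac) = 0.772913  →  B = 39.38°
cos(C) = (a² + b² - c²)/(2ab) = -0.210974  →  C = 102.2°
Check: A + B + C = 180.0° ✓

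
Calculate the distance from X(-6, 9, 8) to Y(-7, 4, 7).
d = √[(-1)² + (-5)² + (-1)²] = √27 = 5.196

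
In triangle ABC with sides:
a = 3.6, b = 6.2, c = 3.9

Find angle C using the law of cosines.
cos(C) = (a² + b² - c²)/(2ab)
cos(C) = (3.6² + 6.2² - 3.9²)/(2·3.6·6.2) = 36.19/44.64 = 0.810708
C = arccos(0.810708) = 35.83°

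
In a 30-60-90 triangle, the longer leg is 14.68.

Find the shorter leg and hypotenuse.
In a 30-60-90 triangle, sides are in ratio 1 : √3 : 2.
Long leg = short leg·√3  →  short leg = 14.68/√3 = 8.476
Hypotenuse = 2·(short leg) = 2·14.68/√3 = 16.95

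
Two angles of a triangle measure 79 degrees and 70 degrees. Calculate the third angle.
Sum of angles in a triangle = 180 degrees
Third angle = 180 - 79 - 70
Third angle = 31 degrees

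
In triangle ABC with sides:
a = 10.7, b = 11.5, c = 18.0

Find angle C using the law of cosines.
cos(C) = (a² + b² - c²)/(2ab)
cos(C) = (10.7² + 11.5² - 18.0²)/(2·10.7·11.5) = -77.26/246.1 = -0.313937
C = arccos(-0.313937) = 108.3°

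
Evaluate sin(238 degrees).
sin(238 degrees) = -0.848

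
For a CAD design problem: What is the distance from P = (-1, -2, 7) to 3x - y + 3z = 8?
d = |3(-1) + (-1)(-2) + 3(7) - (8)| / √(3² + (-1)² + 3²) = 12/√19 = 2.753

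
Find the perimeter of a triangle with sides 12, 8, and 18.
Perimeter = sum of all sides
Perimeter = 12 + 8 + 18
Perimeter = 38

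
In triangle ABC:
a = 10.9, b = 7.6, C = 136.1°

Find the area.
Using A = ½ab·sin(C):
A = ½·10.9·7.6·sin(136.1°) = ½·82.84·0.693402 = 28.72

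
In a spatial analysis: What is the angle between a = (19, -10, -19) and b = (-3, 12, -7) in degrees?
a·b = -44, |a|² = 822, |b|² = 202
cos θ = -44/√166044 ≈ -0.108
θ ≈ 96.2°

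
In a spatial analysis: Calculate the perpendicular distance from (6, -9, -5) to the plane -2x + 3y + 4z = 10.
d = |(-2)(6) + 3(-9) + 4(-5) - (10)| / √((-2)² + 3² + 4²) = 69/√29 = 12.81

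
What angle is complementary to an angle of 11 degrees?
Complementary angles sum to 90 degrees.
Other angle = 90 - 11
Other angle = 79 degrees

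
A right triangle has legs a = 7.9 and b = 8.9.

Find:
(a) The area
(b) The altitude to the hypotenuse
(a) Area = ½ab = ½·7.9·8.9 = 35.155
(b) Hypotenuse c = √(7.9² + 8.9²) = √141.62 = 11.9004
    Area = ½·c·h_c  →  h_c = 2·Area/c = 2·35.155/11.9004 = 5.908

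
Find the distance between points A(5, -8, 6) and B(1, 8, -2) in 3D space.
d = √[(-4)² + (16)² + (-8)²] = √336 = 18.33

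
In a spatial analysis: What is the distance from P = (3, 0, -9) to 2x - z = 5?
d = |2(3) + 0(0) + (-1)(-9) - (5)| / √(2² + 0² + (-1)²) = 10/√5 = 4.472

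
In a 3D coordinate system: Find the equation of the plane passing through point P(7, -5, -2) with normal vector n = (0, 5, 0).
d = n·P = (0)(7) + (5)(-5) + (0)(-2) = -25
Plane: 5y = -25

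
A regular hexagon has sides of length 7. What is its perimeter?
Perimeter = number of sides * side length
Perimeter = 6 * 7
Perimeter = 42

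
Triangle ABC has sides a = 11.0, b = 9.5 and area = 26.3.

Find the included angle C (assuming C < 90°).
Area = ½ab·sin(C)  →  sin(C) = 2·Area/(ab)
sin(C) = 2·26.3/(11.0·9.5) = 0.503349
C = arcsin(0.503349) = 30.22°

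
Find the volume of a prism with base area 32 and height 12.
Volume = base area * height
Volume = 32 * 12
Volume = 384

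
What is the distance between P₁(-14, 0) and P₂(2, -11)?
Using the distance formula: d = sqrt((x₂-x₁)² + (y₂-y₁)²)
dx = 2 - (-14) = 16
dy = (-11) - 0 = -11
d = sqrt(16² + (-11)²) = sqrt(256 + 121) = sqrt(377) = 19.42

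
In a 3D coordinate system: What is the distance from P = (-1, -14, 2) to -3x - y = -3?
d = |(-3)(-1) + (-1)(-14) + 0(2) - (-3)| / √((-3)² + (-1)² + 0²) = 20/√10 = 6.325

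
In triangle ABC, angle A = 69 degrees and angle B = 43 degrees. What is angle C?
Sum of angles in a triangle = 180 degrees
Third angle = 180 - 69 - 43
Third angle = 68 degrees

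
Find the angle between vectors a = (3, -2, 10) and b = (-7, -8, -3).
a·b = -35, |a|² = 113, |b|² = 122
cos θ = -35/√13786 ≈ -0.2981
θ ≈ 107.3°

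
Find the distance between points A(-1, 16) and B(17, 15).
Using the distance formula: d = sqrt((x₂-x₁)² + (y₂-y₁)²)
dx = 17 - (-1) = 18
dy = 15 - 16 = -1
d = sqrt(18² + (-1)²) = sqrt(324 + 1) = sqrt(325) = 18.03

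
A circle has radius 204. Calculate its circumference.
Circumference = 2 * pi * r
Circumference = 2 * pi * 204
Circumference = 1281.77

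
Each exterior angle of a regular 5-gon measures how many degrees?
Exterior angle of a regular n-gon = 360/n
Exterior angle = 360/5
Exterior angle = 72 degrees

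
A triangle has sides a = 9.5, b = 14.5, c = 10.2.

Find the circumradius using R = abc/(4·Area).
s = (a+b+c)/2 = 17.1
Area = √(s(s-a)(s-b)(s-c)) = √(17.1·7.6·2.6·6.9) = 48.2854
R = abc/(4·Area) = (9.5·14.5·10.2)/(4·48.2854) = 1405.05/193.1416 = 7.275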